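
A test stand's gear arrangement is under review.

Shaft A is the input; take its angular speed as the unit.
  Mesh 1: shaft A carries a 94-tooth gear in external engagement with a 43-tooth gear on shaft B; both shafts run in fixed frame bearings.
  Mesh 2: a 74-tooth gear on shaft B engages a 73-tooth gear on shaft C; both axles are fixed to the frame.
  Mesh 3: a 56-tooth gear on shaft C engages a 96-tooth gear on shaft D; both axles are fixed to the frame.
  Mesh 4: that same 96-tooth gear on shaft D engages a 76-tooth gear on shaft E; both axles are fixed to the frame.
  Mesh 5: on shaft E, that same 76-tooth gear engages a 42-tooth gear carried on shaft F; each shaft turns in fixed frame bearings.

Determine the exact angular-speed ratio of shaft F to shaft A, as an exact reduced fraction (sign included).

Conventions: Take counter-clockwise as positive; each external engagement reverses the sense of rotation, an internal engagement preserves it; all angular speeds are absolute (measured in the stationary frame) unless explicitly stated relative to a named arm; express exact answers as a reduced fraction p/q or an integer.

class = fixed-axis compound train [5 meshes; 5 ratios multiply, 5 sense flips]
mesh 1 [94T→43T]: running ratio 94/43, sense −
mesh 2 [74T→73T]: running ratio 6956/3139, sense +
mesh 3 [56T→96T]: running ratio 12173/9417, sense −
mesh 4 [96T→76T]: running ratio 97384/59641, sense +
mesh 5 [76T→42T]: running ratio 27824/9417, sense −
ω_out/ω_in = -27824/9417

-27824/9417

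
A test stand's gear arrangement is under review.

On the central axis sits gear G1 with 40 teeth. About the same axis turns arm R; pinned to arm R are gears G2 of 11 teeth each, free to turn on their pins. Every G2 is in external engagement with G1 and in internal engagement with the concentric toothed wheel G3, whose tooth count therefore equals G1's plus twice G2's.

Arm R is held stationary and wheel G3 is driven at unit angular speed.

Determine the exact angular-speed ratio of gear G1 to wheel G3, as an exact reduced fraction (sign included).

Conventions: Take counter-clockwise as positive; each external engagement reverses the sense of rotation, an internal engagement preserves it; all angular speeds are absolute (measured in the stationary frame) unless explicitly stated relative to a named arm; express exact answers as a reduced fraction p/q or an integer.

class = planetary set [G3 = 40+2·11 = 62; Willis about the carrier]
ring teeth: 40 + 2·11 = 62
40(ω_sun−ω_arm) = −62(ω_ring−ω_arm),  ω_arm = 0, ω_ring = 1
ω_sun = 0 − (62/40)(1−0) = -31/20
ω_out/ω_in = -31/20

-31/20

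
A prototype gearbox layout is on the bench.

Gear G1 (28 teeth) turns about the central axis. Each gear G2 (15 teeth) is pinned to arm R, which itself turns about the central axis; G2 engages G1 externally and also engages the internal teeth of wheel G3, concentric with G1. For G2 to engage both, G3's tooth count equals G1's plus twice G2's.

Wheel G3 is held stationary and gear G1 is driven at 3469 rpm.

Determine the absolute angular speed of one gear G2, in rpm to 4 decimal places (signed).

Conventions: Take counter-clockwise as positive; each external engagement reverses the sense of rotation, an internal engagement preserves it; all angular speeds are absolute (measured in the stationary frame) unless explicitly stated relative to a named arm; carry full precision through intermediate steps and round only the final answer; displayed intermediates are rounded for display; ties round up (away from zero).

-3237.7333 rpm

topology: planetary set — G1 28T / G2 15T / G3 58T, arm = carrier (Willis)
normalise by the input: solve with ω_sun = 1, then scale by 3469 rpm
ring teeth: 28 + 2·15 = 58
28(ω_sun−ω_arm) = −58(ω_ring−ω_arm),  ω_ring = 0, ω_sun = 1
28(1−ω_arm) = −58(0−ω_arm)  ⇒  86·ω_arm = 28  ⇒  ω_arm = 14/43
sun–planet mesh: 28·(1−14/43) = −15·(ω_p−ω_arm)  ⇒  ω_p−ω_arm = -812/645
ω_p = 14/43 − 812/645 = -14/15
scale: ω_p = -14/15 × 3469 rpm = -3237.7333 rpm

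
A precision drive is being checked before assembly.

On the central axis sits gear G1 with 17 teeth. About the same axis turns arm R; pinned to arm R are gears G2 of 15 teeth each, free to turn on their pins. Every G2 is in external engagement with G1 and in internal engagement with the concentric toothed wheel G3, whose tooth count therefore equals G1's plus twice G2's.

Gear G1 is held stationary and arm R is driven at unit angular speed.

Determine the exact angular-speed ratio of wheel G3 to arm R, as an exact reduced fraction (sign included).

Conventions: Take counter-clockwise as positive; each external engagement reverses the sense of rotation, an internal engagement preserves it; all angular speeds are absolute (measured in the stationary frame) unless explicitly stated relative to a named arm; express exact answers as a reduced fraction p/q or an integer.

recognized (axles ride arm R): planetary set, 17/15/47 teeth
ring teeth: 17 + 2·15 = 47
17(ω_sun−ω_arm) = −47(ω_ring−ω_arm),  ω_sun = 0, ω_arm = 1
ω_ring = 1 − (17/47)(0−1) = 64/47
ω_out/ω_in = 64/47

64/47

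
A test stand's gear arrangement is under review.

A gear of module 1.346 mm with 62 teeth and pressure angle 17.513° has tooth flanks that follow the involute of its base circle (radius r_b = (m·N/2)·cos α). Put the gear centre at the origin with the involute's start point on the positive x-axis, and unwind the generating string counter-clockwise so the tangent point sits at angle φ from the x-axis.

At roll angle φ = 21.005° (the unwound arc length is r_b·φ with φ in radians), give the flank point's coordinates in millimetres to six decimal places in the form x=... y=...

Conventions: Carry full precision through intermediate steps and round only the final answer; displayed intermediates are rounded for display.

single-mesh involute tooth geometry (62T wheel at module 1.346)
pitch radius r_p = m·N/2 = 1.346·62/2 = 41.726000
base radius r_b = r_p·cos α = 41.726000·cos 17.513° = 39.791946
roll angle φ = 21.005° = 0.36660641 rad
x = r_b·(cos φ + φ·sin φ) = 42.376791
y = r_b·(sin φ − φ·cos φ) = 0.644801

x=42.376791 y=0.644801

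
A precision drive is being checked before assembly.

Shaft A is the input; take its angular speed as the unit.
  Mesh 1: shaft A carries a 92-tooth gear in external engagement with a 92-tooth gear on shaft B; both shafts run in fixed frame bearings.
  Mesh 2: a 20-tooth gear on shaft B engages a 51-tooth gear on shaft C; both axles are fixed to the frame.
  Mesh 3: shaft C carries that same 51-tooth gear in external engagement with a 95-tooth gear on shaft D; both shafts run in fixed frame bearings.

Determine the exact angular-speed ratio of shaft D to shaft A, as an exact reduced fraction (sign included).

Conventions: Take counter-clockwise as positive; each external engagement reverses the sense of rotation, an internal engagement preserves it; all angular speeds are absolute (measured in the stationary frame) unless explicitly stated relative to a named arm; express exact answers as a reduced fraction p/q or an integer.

-4/19

class = fixed-axis compound train [3 meshes; 3 ratios multiply, 3 sense flips]
mesh 1 [92T→92T]: running ratio 1, sense −
mesh 2 [20T→51T]: running ratio 20/51, sense +
mesh 3 [51T→95T]: running ratio 4/19, sense −
ω_out/ω_in = -4/19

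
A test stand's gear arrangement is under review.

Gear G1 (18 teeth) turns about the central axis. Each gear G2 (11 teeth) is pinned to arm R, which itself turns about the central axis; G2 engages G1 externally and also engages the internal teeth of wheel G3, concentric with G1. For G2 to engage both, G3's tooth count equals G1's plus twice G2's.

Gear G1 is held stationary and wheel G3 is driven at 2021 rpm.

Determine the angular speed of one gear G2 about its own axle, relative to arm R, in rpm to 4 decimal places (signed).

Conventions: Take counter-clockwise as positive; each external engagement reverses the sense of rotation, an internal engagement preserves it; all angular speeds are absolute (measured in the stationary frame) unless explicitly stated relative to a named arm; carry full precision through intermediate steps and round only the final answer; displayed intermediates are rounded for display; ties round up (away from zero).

+2280.7524 rpm

planetary set (18T centre, 11T on arm, 40T internal) — Willis relation
normalise by the input: solve with ω_ring = 1, then scale by 2021 rpm
ring teeth: 18 + 2·11 = 40
18(ω_sun−ω_arm) = −40(ω_ring−ω_arm),  ω_sun = 0, ω_ring = 1
18(0−ω_arm) = −40(1−ω_arm)  ⇒  58·ω_arm = 40  ⇒  ω_arm = 20/29
sun–planet mesh: 18·(0−20/29) = −11·(ω_p−ω_arm)  ⇒  ω_p−ω_arm = 360/319
scale: ω_p−ω_arm = 360/319 × 2021 rpm = +2280.7524 rpm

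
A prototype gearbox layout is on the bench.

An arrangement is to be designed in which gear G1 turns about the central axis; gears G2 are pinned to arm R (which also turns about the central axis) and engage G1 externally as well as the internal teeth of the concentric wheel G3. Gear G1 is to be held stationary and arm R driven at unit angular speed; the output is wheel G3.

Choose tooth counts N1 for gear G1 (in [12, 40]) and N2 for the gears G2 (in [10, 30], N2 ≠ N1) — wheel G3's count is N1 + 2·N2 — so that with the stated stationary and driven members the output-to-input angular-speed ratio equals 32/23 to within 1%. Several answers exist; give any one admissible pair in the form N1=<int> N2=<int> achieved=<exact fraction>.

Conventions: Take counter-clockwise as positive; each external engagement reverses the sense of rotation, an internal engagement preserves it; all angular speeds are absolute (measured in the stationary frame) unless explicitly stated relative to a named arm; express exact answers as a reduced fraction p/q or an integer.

topology: planetary set — design target 32/23, arm = carrier (Willis)
Willis with ω_sun = 0: ω_ring/ω_arm = (N1+N3)/N3; set equal to 32/23  ⇒  N3/N1 = 1/(32/23 − 1) = 23/9
N3 = N1 + 2·N2  ⇒  N2/N1 = (N3/N1 − 1)/2 = (23/9 − 1)/2 = 7/9
smallest multiple with N1 ≥ 12 and N2 ≥ 10: k = 2  ⇒  N1 = 2·9 = 18, N2 = 2·7 = 14 (N1 ≤ 40, N2 ≤ 30, N2 ≠ N1 ✓), N3 = 18 + 2·14 = 46
check: (N1+N3)/N3 with N1 = 18, N3 = 46 gives 32/23; |achieved − target| = 0 ≤ 8/575 ✓

N1=18 N2=14 achieved=32/23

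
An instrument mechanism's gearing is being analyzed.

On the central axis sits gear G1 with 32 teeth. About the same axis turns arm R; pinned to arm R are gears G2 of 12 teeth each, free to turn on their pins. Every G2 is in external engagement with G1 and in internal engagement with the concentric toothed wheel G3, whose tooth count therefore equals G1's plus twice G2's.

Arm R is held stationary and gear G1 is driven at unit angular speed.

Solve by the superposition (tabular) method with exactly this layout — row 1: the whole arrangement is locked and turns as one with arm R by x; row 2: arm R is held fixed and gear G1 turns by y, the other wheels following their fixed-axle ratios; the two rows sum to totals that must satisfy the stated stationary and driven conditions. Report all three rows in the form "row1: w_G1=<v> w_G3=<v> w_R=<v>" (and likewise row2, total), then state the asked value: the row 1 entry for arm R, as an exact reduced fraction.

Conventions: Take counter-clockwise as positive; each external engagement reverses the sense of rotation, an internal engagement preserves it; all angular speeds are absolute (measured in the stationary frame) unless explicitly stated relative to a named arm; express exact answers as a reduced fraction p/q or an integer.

row1: w_G1=0 w_G3=0 w_R=0
row2: w_G1=1 w_G3=-4/7 w_R=0
total: w_G1=1 w_G3=-4/7 w_R=0
asked value: 0

class = planetary set [G3 = 32+2·12 = 56; Willis about the carrier]
superposition row 1 [locked train]: every member turns x
superposition row 2 [arm held]: sun y, ring −(32/56)·y, arm 0
boundary: total ω_arm = x = 0 and total ω_sun = x + y = 1  ⇒  y = 1, x = 0
row 2 ring = −(32/56)·1 = -4/7
totals (row 1 + row 2): sun 0 + 1 = 1, ring 0 + (-4/7) = -4/7, arm 0 + 0 = 0
asked cell (row1, arm) = 0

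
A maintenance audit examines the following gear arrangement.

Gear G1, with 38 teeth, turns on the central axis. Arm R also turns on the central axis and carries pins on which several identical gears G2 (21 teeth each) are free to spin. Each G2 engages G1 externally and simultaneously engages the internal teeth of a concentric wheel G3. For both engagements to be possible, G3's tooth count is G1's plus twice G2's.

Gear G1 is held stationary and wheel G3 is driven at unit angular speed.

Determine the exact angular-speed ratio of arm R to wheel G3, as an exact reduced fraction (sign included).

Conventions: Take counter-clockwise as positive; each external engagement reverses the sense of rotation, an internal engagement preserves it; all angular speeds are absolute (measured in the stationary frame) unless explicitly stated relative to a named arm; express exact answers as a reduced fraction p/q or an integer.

recognized (axles ride arm R): planetary set, 38/21/80 teeth
ring teeth: 38 + 2·21 = 80
38(ω_sun−ω_arm) = −80(ω_ring−ω_arm),  ω_sun = 0, ω_ring = 1
38(0−ω_arm) = −80(1−ω_arm)  ⇒  118·ω_arm = 80  ⇒  ω_arm = 40/59
ω_out/ω_in = 40/59

40/59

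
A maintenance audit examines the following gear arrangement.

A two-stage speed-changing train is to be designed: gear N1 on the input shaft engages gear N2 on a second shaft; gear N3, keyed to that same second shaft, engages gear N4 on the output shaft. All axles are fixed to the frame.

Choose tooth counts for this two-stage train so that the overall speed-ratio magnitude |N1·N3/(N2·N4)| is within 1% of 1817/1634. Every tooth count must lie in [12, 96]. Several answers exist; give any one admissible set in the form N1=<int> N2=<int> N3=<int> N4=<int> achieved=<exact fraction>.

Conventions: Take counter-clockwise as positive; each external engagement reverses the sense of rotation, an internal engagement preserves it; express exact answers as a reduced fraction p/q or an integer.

N1=23 N2=19 N3=79 N4=86 achieved=1817/1634

topology: fixed-axis compound train — 2 stages, target 1817/1634
target = 1817/1634 in lowest terms: an exact hit needs N1·N3 = k·1817 and N2·N4 = k·1634 for one integer k, every count in [12, 96]; additionally prefer no 1:1 stage (N1 ≠ N2, N3 ≠ N4)
k = 1: N1·N3 = 1817 = 23·79, N2·N4 = 1634 = 19·86
achieved = 23·79/(19·86) = 1817/1634; |achieved − target| = 0 ≤ 1817/163400 ✓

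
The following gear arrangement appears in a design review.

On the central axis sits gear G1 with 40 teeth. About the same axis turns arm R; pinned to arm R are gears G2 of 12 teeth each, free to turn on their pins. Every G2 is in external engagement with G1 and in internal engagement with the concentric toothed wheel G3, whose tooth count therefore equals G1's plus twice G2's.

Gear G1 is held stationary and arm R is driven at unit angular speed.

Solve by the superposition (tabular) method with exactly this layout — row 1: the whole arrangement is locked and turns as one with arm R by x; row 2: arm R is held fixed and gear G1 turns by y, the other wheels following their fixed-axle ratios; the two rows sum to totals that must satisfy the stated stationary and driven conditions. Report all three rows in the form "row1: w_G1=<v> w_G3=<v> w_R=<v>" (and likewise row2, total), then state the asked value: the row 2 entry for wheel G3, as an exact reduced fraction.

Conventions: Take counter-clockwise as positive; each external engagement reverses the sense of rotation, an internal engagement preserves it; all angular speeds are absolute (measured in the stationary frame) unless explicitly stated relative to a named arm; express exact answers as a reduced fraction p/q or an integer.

row1: w_G1=1 w_G3=1 w_R=1
row2: w_G1=-1 w_G3=5/8 w_R=0
total: w_G1=0 w_G3=13/8 w_R=1
asked value: 5/8

planetary set (40T centre, 12T on arm, 64T internal) — Willis relation
row 1: whole set turns with the arm by x
row 2: sun turns y, ring = −(40/64)·y, arm 0
boundary: total ω_sun = x + y = 0 and total ω_arm = x = 1  ⇒  y = -1, x = 1
row 2 ring = −(40/64)·(-1) = 5/8
totals (row 1 + row 2): sun 1 + (-1) = 0, ring 1 + 5/8 = 13/8, arm 1 + 0 = 1
asked cell (row2, ring) = 5/8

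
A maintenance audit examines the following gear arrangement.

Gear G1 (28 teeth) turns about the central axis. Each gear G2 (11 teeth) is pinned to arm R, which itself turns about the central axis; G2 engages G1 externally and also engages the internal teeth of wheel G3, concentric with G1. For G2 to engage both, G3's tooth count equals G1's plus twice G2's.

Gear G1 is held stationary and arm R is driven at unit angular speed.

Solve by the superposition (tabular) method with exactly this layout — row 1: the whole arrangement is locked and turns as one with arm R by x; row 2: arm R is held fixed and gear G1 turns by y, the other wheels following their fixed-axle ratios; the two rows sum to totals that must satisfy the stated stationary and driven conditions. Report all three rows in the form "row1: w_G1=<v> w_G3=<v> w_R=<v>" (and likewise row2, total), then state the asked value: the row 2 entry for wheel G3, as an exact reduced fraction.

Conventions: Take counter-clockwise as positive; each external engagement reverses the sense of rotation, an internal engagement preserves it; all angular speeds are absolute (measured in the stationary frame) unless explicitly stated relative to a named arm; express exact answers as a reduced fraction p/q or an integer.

topology: planetary set — G1 28T / G2 11T / G3 50T, arm = carrier (Willis)
row 1 — lock + rotate with arm: ω_sun = ω_ring = ω_arm = x
row 2 (arm held, sun turns y): ω_ring = −(28/50)·y, ω_arm = 0
boundary: total ω_sun = x + y = 0 and total ω_arm = x = 1  ⇒  y = -1, x = 1
row 2 ring = −(28/50)·(-1) = 14/25
totals (row 1 + row 2): sun 1 + (-1) = 0, ring 1 + 14/25 = 39/25, arm 1 + 0 = 1
asked cell (row2, ring) = 14/25

row1: w_G1=1 w_G3=1 w_R=1
row2: w_G1=-1 w_G3=14/25 w_R=0
total: w_G1=0 w_G3=39/25 w_R=1
asked value: 14/25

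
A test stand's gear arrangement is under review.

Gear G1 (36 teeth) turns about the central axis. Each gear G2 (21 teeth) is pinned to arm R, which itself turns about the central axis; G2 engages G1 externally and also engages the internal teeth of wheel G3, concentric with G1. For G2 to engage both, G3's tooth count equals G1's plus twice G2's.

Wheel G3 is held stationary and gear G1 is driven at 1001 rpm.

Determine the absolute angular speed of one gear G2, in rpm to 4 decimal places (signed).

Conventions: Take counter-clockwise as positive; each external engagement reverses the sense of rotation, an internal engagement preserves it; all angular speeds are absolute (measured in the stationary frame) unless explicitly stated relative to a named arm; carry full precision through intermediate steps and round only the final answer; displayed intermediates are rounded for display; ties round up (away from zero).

-858.0000 rpm

recognized (axles ride arm R): planetary set, 36/21/78 teeth
normalise by the input: solve with ω_sun = 1, then scale by 1001 rpm
ring teeth: 36 + 2·21 = 78
36(ω_sun−ω_arm) = −78(ω_ring−ω_arm),  ω_ring = 0, ω_sun = 1
36(1−ω_arm) = −78(0−ω_arm)  ⇒  114·ω_arm = 36  ⇒  ω_arm = 6/19
sun–planet mesh: 36·(1−6/19) = −21·(ω_p−ω_arm)  ⇒  ω_p−ω_arm = -156/133
ω_p = 6/19 − 156/133 = -6/7
scale: ω_p = -6/7 × 1001 rpm = -858.0000 rpm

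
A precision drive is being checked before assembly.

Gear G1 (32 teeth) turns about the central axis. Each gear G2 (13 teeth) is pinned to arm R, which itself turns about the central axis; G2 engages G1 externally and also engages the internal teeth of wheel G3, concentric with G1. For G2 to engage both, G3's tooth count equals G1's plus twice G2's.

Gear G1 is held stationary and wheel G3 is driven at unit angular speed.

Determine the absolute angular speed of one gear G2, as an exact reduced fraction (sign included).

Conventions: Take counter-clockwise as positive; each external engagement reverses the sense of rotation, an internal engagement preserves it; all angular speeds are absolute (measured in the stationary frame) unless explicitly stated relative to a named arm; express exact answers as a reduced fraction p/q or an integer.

topology: planetary set — G1 32T / G2 13T / G3 58T, arm = carrier (Willis)
ring teeth: 32 + 2·13 = 58
32(ω_sun−ω_arm) = −58(ω_ring−ω_arm),  ω_sun = 0, ω_ring = 1
32(0−ω_arm) = −58(1−ω_arm)  ⇒  90·ω_arm = 58  ⇒  ω_arm = 29/45
sun–planet mesh: 32·(0−29/45) = −13·(ω_p−ω_arm)  ⇒  ω_p−ω_arm = 928/585
ω_p = 29/45 + 928/585 = 29/13
exact speed ratio = 29/13

29/13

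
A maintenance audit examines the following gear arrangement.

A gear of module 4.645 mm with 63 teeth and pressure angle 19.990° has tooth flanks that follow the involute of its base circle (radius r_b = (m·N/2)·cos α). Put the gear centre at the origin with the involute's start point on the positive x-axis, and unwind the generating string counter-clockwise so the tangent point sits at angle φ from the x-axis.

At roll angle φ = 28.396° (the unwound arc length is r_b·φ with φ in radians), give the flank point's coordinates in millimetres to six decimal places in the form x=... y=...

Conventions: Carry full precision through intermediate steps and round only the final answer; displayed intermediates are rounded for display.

x=153.366174 y=5.443610

topology: single-mesh involute geometry — m = 4.645, N = 63
pitch radius r_p = m·N/2 = 4.645·63/2 = 146.317500
base radius r_b = r_p·cos α = 146.317500·cos 19.990° = 137.502207
roll angle φ = 28.396° = 0.49560369 rad
x = r_b·(cos φ + φ·sin φ) = 153.366174
y = r_b·(sin φ − φ·cos φ) = 5.443610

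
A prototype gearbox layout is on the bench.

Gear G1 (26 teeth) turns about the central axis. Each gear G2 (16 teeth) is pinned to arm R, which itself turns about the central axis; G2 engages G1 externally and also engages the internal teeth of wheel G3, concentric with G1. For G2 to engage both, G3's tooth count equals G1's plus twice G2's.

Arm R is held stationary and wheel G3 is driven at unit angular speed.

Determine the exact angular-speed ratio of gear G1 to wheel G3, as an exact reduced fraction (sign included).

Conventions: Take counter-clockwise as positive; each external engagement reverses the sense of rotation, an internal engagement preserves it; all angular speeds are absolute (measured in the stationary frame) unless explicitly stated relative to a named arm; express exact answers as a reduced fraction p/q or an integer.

-29/13

class = planetary set [G3 = 26+2·16 = 58; Willis about the carrier]
ring teeth: 26 + 2·16 = 58
26(ω_sun−ω_arm) = −58(ω_ring−ω_arm),  ω_arm = 0, ω_ring = 1
ω_sun = 0 − (58/26)(1−0) = -29/13
ω_out/ω_in = -29/13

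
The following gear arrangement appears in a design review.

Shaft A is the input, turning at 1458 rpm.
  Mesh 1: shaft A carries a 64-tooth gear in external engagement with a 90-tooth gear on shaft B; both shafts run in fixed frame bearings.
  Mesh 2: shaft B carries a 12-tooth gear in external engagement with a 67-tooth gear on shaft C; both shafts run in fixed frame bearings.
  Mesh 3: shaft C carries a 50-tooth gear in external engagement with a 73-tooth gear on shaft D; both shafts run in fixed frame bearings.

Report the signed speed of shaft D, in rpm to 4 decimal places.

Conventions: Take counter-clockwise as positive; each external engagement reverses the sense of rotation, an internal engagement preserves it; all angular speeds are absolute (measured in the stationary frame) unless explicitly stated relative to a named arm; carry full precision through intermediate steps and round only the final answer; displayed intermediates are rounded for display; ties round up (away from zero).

-127.1887 rpm

class = fixed-axis compound train [3 meshes; 3 ratios multiply, 3 sense flips]
mesh 1 [64T→90T]: ω = 1458.0000×64/90 = 1036.8000 rpm, sense flips to −
mesh 2 [12T→67T]: ω = 1036.8000×12/67 = 185.6955 rpm, sense flips to +
mesh 3 [50T→73T]: ω = 185.6955×50/73 = 127.1887 rpm, sense flips to −
signed output speed = -127.1887 rpm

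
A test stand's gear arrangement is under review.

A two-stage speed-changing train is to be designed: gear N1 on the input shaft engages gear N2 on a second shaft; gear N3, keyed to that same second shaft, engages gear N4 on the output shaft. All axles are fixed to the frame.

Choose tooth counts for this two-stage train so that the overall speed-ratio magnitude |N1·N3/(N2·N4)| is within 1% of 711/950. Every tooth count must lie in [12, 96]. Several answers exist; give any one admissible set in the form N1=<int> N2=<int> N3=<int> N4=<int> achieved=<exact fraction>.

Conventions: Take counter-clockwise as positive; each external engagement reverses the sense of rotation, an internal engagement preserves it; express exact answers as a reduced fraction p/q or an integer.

class = fixed-axis compound train [2-stage, 711/950 wanted]
target = 711/950 in lowest terms: an exact hit needs N1·N3 = k·711 and N2·N4 = k·950 for one integer k, every count in [12, 96]; additionally prefer no 1:1 stage (N1 ≠ N2, N3 ≠ N4)
k = 1: no 1:1-free in-range split of k·711 and k·950 into factor pairs; take k = 2
k = 2: N1·N3 = 1422 = 18·79, N2·N4 = 1900 = 20·95
achieved = 18·79/(20·95) = 711/950; |achieved − target| = 0 ≤ 711/95000 ✓

N1=18 N2=20 N3=79 N4=95 achieved=711/950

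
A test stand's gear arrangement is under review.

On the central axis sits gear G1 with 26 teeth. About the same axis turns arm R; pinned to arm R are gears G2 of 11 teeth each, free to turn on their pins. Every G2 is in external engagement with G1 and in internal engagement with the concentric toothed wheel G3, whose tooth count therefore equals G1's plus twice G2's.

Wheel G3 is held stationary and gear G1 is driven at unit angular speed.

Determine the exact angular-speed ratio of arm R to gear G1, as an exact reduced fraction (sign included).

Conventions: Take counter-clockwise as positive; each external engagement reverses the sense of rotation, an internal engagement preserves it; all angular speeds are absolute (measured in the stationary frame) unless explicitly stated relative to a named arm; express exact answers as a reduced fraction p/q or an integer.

topology: planetary set — G1 26T / G2 11T / G3 48T, arm = carrier (Willis)
ring teeth: 26 + 2·11 = 48
26(ω_sun−ω_arm) = −48(ω_ring−ω_arm),  ω_ring = 0, ω_sun = 1
26(1−ω_arm) = −48(0−ω_arm)  ⇒  74·ω_arm = 26  ⇒  ω_arm = 13/37
ω_out/ω_in = 13/37

13/37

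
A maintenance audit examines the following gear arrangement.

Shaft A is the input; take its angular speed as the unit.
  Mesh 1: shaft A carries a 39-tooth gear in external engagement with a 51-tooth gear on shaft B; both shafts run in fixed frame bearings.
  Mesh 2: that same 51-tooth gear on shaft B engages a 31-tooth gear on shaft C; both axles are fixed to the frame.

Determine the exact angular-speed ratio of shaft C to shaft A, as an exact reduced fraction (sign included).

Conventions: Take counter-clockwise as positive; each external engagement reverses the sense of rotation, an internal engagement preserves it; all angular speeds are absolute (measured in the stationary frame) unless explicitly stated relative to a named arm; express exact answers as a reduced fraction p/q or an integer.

class = fixed-axis compound train [2 meshes; 2 ratios multiply, 2 sense flips]
mesh 1 [39T→51T]: running ratio 13/17, sense −
mesh 2 [51T→31T]: running ratio 39/31, sense +
ω_out/ω_in = 39/31

39/31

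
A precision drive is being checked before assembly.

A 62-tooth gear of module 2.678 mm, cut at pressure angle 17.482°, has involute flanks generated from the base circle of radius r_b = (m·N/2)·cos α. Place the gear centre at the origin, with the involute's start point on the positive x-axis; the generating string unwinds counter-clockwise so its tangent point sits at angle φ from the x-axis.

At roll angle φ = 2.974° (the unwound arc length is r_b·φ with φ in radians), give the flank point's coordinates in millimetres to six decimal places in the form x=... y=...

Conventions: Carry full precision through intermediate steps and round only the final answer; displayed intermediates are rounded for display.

single-mesh involute tooth geometry (62T wheel at module 2.678)
pitch radius r_p = m·N/2 = 2.678·62/2 = 83.018000
base radius r_b = r_p·cos α = 83.018000·cos 17.482° = 79.183513
roll angle φ = 2.974° = 0.05190609 rad
x = r_b·(cos φ + φ·sin φ) = 79.290111
y = r_b·(sin φ − φ·cos φ) = 0.003690

x=79.290111 y=0.003690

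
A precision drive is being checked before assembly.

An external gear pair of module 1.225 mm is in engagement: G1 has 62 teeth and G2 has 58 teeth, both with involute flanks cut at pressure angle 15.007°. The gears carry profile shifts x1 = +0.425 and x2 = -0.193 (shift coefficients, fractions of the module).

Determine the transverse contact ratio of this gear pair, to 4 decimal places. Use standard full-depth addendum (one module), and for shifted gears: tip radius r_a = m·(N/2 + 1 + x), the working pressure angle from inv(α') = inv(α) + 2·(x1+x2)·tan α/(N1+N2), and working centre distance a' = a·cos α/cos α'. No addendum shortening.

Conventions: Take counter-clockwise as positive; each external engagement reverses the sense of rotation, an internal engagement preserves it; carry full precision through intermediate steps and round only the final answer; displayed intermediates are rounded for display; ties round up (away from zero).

2.0580

recognized (one external pair, fixed centres): single-mesh tooth geometry, m = 1.225, N1 = 62, N2 = 58
base radii: r_b1 = 36.679832, r_b2 = 34.313391
tip radii: r_a1 = 39.720625, r_a2 = 36.513575
inv(α') = inv(15.007°) + 2·(+0.425-0.193)·tan α/(62+58) = 0.00719516  ⇒  α' = 15.78976°
a' = a·cos α / cos α' = 73.5000·cos 15.007°/cos 15.78976° = 73.777081
action lengths: √(r_a1²−r_b1²) = 15.241980, √(r_a2²−r_b2²) = 12.483282
base pitch p_b = π·m·cos α = 3.717196
CR = (15.241980 + 12.483282 − 73.777081·sin 15.78976°)/3.717196 = 2.057977
contact ratio ≈ 2.0580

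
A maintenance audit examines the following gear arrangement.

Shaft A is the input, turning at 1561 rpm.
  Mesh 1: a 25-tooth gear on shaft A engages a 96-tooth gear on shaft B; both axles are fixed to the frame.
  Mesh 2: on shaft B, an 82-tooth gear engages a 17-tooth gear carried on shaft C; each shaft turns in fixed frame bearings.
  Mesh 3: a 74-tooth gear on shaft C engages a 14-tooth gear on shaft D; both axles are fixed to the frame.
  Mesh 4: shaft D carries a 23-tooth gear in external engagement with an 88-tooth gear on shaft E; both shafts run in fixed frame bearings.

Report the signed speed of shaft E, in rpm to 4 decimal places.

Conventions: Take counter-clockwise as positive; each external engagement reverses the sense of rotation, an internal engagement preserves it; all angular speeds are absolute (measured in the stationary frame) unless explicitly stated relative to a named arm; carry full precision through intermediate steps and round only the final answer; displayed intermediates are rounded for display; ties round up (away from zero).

class = fixed-axis compound train [4 meshes; 4 ratios multiply, 4 sense flips]
mesh 1 [25T→96T]: ω = 1561.0000×25/96 = 406.5104 rpm, sense flips to −
mesh 2 [82T→17T]: ω = 406.5104×82/17 = 1960.8150 rpm, sense flips to +
mesh 3 [74T→14T]: ω = 1960.8150×74/14 = 10364.3076 rpm, sense flips to −
mesh 4 [23T→88T]: ω = 10364.3076×23/88 = 2708.8531 rpm, sense flips to +
signed output speed = +2708.8531 rpm

+2708.8531 rpm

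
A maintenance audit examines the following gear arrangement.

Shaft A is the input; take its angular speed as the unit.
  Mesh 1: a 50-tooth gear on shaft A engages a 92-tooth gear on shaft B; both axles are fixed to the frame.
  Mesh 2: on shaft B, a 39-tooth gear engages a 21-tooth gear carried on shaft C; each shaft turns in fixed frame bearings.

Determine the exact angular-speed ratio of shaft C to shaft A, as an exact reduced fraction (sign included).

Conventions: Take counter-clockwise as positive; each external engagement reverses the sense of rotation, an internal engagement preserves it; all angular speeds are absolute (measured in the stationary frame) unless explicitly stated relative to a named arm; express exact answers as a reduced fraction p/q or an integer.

325/322

class = fixed-axis compound train [2 meshes; 2 ratios multiply, 2 sense flips]
mesh 1 [50T→92T]: running ratio 25/46, sense −
mesh 2 [39T→21T]: running ratio 325/322, sense +
ω_out/ω_in = 325/322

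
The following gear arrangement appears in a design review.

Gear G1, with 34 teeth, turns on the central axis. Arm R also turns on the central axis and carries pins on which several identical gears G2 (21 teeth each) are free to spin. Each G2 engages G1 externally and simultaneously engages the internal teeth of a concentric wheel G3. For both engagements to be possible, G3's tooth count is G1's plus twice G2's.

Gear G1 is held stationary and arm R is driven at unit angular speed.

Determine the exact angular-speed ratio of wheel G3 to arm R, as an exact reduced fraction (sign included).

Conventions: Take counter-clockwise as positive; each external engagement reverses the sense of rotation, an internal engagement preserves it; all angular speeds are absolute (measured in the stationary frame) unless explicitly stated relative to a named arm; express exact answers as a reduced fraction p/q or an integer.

planetary set (34T centre, 21T on arm, 76T internal) — Willis relation
ring teeth: 34 + 2·21 = 76
34(ω_sun−ω_arm) = −76(ω_ring−ω_arm),  ω_sun = 0, ω_arm = 1
ω_ring = 1 − (34/76)(0−1) = 55/38
ω_out/ω_in = 55/38

55/38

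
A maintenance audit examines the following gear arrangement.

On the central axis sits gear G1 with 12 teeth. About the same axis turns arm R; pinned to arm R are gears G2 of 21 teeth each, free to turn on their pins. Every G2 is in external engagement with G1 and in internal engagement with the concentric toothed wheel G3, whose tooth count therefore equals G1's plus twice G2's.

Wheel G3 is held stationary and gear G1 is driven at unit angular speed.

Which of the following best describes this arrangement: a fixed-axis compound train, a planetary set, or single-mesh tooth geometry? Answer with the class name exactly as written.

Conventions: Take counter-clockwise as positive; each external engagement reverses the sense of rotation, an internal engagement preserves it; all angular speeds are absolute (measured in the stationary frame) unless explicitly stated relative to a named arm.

class = planetary set [G3 = 12+2·21 = 54; Willis about the carrier]
classification: planetary set

planetary set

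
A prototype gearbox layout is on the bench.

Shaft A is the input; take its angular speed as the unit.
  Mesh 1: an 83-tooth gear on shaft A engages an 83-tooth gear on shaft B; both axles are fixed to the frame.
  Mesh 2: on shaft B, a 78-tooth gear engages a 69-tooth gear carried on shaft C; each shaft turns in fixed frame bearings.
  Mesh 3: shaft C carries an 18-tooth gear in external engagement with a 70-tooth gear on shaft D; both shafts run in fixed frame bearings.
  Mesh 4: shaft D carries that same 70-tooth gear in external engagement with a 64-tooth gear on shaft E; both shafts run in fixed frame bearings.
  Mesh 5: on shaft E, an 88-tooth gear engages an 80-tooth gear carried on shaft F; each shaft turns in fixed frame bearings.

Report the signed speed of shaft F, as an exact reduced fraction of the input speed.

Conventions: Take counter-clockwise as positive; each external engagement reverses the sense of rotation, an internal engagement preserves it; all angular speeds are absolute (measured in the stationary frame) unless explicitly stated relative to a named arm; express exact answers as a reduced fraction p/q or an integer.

-1287/3680

5-mesh fixed-axis compound train (all bearings frame-fixed)
mesh 1 [83T→83T]: |ω|/ω_in = 1×83/83 = 1, sense flips to −
mesh 2 [78T→69T]: |ω|/ω_in = 1×78/69 = 26/23, sense flips to +
mesh 3 [18T→70T]: |ω|/ω_in = (26/23)×18/70 = 234/805, sense flips to −
mesh 4 [70T→64T]: |ω|/ω_in = (234/805)×70/64 = 117/368, sense flips to +
mesh 5 [88T→80T]: |ω|/ω_in = (117/368)×88/80 = 1287/3680, sense flips to −
signed output speed (× input speed) = -1287/3680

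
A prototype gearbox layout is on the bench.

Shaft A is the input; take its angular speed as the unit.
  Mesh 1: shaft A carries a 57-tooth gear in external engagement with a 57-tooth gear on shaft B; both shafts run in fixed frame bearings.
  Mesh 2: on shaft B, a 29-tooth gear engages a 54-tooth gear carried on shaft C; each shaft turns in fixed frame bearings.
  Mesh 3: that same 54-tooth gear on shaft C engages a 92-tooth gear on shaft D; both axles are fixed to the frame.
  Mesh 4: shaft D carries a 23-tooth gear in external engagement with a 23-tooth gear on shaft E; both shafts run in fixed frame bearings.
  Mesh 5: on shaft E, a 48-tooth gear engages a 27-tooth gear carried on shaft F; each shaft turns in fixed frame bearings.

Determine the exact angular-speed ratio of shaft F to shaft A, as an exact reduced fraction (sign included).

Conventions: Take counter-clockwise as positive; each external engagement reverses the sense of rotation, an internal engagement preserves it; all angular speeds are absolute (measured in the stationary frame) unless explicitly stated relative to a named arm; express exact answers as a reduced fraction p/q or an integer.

class = fixed-axis compound train [5 meshes; 5 ratios multiply, 5 sense flips]
mesh 1 [57T→57T]: running ratio 1, sense −
mesh 2 [29T→54T]: running ratio 29/54, sense +
mesh 3 [54T→92T]: running ratio 29/92, sense −
mesh 4 [23T→23T]: running ratio 29/92, sense +
mesh 5 [48T→27T]: running ratio 116/207, sense −
ω_out/ω_in = -116/207

-116/207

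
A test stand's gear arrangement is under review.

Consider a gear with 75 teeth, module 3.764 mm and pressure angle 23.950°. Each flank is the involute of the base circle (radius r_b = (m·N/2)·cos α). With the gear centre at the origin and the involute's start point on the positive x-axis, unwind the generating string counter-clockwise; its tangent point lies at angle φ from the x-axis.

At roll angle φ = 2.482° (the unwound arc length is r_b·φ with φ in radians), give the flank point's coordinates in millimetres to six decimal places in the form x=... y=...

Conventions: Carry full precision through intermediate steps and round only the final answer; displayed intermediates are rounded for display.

topology: single-mesh involute geometry — m = 3.764, N = 75
pitch radius r_p = m·N/2 = 3.764·75/2 = 141.150000
base radius r_b = r_p·cos α = 141.150000·cos 23.950° = 128.996993
roll angle φ = 2.482° = 0.04331907 rad
x = r_b·(cos φ + φ·sin φ) = 129.117970
y = r_b·(sin φ − φ·cos φ) = 0.003495

x=129.117970 y=0.003495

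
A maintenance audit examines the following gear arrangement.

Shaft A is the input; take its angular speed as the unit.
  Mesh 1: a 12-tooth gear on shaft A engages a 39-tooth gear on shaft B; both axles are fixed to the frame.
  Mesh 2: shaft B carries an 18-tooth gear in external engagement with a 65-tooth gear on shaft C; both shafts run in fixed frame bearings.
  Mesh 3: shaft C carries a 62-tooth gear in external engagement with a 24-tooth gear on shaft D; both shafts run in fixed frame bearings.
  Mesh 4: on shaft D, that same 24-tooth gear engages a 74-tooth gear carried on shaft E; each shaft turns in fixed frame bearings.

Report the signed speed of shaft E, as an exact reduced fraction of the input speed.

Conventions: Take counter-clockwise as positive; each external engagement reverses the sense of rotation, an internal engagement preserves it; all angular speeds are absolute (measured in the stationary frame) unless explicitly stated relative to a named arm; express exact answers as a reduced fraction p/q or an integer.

4-mesh fixed-axis compound train (all bearings frame-fixed)
mesh 1 [12T→39T]: |ω|/ω_in = 1×12/39 = 4/13, sense flips to −
mesh 2 [18T→65T]: |ω|/ω_in = (4/13)×18/65 = 72/845, sense flips to +
mesh 3 [62T→24T]: |ω|/ω_in = (72/845)×62/24 = 186/845, sense flips to −
mesh 4 [24T→74T]: |ω|/ω_in = (186/845)×24/74 = 2232/31265, sense flips to +
signed output speed (× input speed) = 2232/31265

2232/31265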